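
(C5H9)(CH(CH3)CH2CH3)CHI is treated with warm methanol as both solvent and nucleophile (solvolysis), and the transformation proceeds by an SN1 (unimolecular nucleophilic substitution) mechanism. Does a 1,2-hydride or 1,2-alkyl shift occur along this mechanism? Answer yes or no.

The first-formed carbocation is secondary.
The adjacent cyclopentyl carbon already bears 2 other carbon substituents and has a hydrogen to migrate; after a 1,2-hydride shift from that carbon the positive charge sits on a tertiary centre.
Tertiary is more stable than secondary, so the shift occurs.

yes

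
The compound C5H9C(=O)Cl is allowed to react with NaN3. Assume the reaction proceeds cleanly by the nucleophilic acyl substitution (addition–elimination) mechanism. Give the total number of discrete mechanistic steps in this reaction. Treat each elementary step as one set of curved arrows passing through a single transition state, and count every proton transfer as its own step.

Step 1: N3⁻ adds to the carbonyl carbon; the C=O π electrons shift onto oxygen and a tetrahedral alkoxide intermediate forms.
Step 2: Elimination step: re-formation of the carbonyl π bond drives out Cl⁻, giving the new acyl compound.
Total: 2 elementary steps.

2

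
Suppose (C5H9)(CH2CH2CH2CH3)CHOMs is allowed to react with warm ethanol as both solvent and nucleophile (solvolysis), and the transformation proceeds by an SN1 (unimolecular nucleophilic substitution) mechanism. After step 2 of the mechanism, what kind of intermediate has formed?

tertiary carbocation

Step 1: The C–O bond breaks with both electrons going to the mesylate; MsO⁻ leaves and a secondary carbocation remains.
Step 2: A 1,2-hydride shift from the adjacent cyclopentyl carbon moves the positive charge from the secondary centre to an adjacent carbon, generating a more stable tertiary carbocation.
After step 2 the species present is a tertiary carbocation.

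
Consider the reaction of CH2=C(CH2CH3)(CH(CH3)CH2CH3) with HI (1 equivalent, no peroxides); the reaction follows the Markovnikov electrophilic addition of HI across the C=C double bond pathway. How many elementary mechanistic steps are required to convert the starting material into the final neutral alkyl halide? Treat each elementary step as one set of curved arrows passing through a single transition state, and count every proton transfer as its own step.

Step 1: Protonation of the alkene by HI: the π bond acts as the nucleophile and picks up H⁺, giving the more stable (Markovnikov) tertiary carbocation. The H–I bond breaks heterolytically, releasing I⁻.
(No 1,2-shift: no single shift to an adjacent carbon would give a more stable cation.)
Step 2: Nucleophilic attack by I⁻ on the carbocation completes the addition, giving R–I.
Total: 2 elementary steps.

2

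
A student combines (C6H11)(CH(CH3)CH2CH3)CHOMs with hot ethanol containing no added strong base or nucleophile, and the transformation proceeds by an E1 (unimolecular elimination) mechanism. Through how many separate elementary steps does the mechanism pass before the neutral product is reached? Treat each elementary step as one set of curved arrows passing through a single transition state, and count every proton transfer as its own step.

3

Step 1: The C–O bond breaks with both electrons going to the mesylate; MsO⁻ leaves and a secondary carbocation remains.
Step 2: A 1,2-hydride shift from the adjacent cyclohexyl carbon moves the positive charge from the secondary centre to an adjacent carbon, generating a more stable tertiary carbocation.
Step 3: An ethanol molecule (solvent) deprotonates a β-carbon; as the C–H bond breaks, those electrons form the new alkene π bond.
Total: 3 elementary steps.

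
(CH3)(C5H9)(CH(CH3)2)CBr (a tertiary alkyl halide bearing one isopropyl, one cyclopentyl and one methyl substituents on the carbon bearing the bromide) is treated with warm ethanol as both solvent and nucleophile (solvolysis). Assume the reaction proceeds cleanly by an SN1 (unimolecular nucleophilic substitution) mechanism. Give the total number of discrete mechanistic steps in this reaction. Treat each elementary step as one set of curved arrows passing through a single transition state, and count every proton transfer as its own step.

Step 1: Unassisted departure of Br⁻ (taking the C–Br bonding pair) generates a tertiary carbocation.
(No 1,2-shift: no single shift to an adjacent carbon would give a more stable cation.)
Step 2: CH3CH2OH donates an oxygen lone pair into the empty p orbital of the cation, giving a protonated ether (an oxonium ion).
Step 3: Proton transfer from the O–H of the oxonium ion to a solvent molecule delivers the neutral ether.
Total: 3 elementary steps.

3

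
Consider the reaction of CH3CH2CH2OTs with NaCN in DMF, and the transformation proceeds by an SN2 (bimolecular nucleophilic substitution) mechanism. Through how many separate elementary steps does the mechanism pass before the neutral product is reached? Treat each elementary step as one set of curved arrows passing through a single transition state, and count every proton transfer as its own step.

1

Step 1: Backside attack by CN⁻ on the carbon bearing the tosylate: the new C–C bond forms as the C–O bond breaks, with Walden inversion at carbon.
Total: 1 elementary step.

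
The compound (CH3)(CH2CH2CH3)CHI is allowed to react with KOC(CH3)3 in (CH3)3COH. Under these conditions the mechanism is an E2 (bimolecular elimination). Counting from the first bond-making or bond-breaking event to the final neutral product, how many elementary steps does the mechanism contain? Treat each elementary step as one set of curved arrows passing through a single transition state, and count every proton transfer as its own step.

1

Step 1: Concerted anti-periplanar elimination: (CH3)3CO⁻ abstracts a β-H while I⁻ leaves, and the C–H electrons become the new C=C π bond — all in a single transition state.
Total: 1 elementary step.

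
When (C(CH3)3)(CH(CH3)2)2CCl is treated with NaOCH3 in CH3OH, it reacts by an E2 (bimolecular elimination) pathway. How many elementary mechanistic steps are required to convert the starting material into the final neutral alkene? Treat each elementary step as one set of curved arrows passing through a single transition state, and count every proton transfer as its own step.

1

Step 1: The strong base CH3O⁻ removes a β-hydrogen; in the same concerted event the electrons of the breaking C–H bond form the new π(C=C) bond and the C–Cl σ-bond breaks, expelling Cl⁻. Anti-periplanar geometry; one transition state.
Total: 1 elementary step.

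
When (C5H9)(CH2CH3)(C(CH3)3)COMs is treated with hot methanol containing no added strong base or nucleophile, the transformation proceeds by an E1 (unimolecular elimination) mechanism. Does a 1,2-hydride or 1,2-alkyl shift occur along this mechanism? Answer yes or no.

no

The first-formed carbocation is tertiary.
No single 1,2-shift to an adjacent carbon would produce a more-substituted cation than the one already present, so no rearrangement occurs.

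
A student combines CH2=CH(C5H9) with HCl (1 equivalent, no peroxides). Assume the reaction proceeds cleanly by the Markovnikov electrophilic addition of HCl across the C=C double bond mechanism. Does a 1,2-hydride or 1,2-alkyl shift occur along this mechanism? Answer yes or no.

The first-formed carbocation is secondary.
The adjacent cyclopentyl carbon already bears 2 other carbon substituents and has a hydrogen to migrate; after a 1,2-hydride shift from that carbon the positive charge sits on a tertiary centre.
Tertiary is more stable than secondary, so the shift occurs.

yes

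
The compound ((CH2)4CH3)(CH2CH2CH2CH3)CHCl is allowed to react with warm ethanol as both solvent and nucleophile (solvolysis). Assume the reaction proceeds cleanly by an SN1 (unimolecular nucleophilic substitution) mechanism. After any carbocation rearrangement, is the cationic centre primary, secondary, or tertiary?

secondary

Step 1: The C–Cl bond breaks with both electrons going to the chloride; Cl⁻ leaves and a secondary carbocation remains.
No single 1,2-shift to an adjacent carbon would give a more-substituted cation, so no rearrangement occurs.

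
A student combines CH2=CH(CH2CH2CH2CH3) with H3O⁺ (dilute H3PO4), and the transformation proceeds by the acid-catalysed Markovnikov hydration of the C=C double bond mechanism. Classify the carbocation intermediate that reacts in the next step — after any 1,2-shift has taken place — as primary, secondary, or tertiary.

Step 1: Electrophilic addition begins with the π(C=C) electrons forming a bond to the proton of H3O⁺. Following Markovnikov's rule, the resulting cation is secondary. H2O is released.
No single 1,2-shift to an adjacent carbon would give a more-substituted cation, so no rearrangement occurs.

secondary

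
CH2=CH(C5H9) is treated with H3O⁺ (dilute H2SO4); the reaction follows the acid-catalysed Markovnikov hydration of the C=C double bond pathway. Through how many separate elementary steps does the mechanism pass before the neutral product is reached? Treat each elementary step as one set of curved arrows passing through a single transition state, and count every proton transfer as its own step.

4

Step 1: The π electrons of the C=C bond attack a proton of H3O⁺; Markovnikov addition places the new C–H on the less-substituted alkene carbon, so the positive charge ends up on the more-substituted carbon — a secondary carbocation. H2O is released.
Step 2: A hydride (H with its bonding pair) migrates from the adjacent cyclopentyl carbon to the cationic centre — a 1,2-hydride shift — upgrading the secondary cation to a tertiary one.
Step 3: A lone pair on the oxygen of H2O attacks the carbocation, forming a C–O bond and an oxonium ion (a protonated alcohol).
Step 4: Deprotonation of the oxonium ion by a water molecule delivers the neutral alcohol and regenerates the acid catalyst.
Total: 4 elementary steps.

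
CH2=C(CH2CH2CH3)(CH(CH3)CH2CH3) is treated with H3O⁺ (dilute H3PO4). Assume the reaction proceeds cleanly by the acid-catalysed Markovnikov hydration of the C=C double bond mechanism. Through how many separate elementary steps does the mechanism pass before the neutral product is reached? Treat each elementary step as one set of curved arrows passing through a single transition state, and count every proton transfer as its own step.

Step 1: Electrophilic addition begins with the π(C=C) electrons forming a bond to the proton of H3O⁺. Following Markovnikov's rule, the resulting cation is tertiary. H2O is released.
(No 1,2-shift: no single shift to an adjacent carbon would give a more stable cation.)
Step 2: Nucleophilic capture of the cation by H2O produces the protonated alcohol (an oxonium ion).
Step 3: H2O removes a proton from the oxonium oxygen, regenerating H3O⁺ and giving the neutral alcohol.
Total: 3 elementary steps.

3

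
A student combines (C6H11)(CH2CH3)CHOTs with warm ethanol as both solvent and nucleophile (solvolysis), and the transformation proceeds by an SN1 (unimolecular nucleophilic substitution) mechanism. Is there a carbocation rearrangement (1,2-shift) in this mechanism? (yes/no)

yes

The first-formed carbocation is secondary.
The adjacent cyclohexyl carbon already bears 2 other carbon substituents and has a hydrogen to migrate; after a 1,2-hydride shift from that carbon the positive charge sits on a tertiary centre.
Tertiary is more stable than secondary, so the shift occurs.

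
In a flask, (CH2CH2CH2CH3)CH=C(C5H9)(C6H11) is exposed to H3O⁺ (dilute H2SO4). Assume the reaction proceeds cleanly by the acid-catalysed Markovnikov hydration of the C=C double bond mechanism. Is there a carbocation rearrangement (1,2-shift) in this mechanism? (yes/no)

no

The first-formed carbocation is tertiary.
No single 1,2-shift to an adjacent carbon would produce a more-substituted cation than the one already present, so no rearrangement occurs.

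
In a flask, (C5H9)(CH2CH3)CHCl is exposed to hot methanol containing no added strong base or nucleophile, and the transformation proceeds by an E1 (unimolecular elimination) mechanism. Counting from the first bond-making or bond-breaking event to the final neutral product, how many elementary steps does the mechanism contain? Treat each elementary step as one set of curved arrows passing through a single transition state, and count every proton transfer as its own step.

3

Step 1: Ionisation: the C–Cl σ-bond cleaves heterolytically; both bonding electrons depart with Cl⁻, leaving a secondary carbocation at the α-carbon.
Step 2: Carbocation rearrangement: a 1,2-hydride shift from the adjacent cyclopentyl carbon converts the initially-formed secondary cation into the more stable tertiary cation.
Step 3: Loss of a β-proton to a methanol molecule of the solvent: the C–H bonding pair collapses toward the cationic carbon to form the C=C π bond, yielding the alkene.
Total: 3 elementary steps.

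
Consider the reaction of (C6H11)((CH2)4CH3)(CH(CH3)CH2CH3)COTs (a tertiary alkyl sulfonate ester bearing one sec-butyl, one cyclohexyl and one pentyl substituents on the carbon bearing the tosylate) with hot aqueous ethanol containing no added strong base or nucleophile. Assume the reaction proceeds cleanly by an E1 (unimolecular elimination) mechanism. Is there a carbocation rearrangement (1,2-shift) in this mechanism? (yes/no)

The first-formed carbocation is tertiary.
No single 1,2-shift to an adjacent carbon would produce a more-substituted cation than the one already present, so no rearrangement occurs.

no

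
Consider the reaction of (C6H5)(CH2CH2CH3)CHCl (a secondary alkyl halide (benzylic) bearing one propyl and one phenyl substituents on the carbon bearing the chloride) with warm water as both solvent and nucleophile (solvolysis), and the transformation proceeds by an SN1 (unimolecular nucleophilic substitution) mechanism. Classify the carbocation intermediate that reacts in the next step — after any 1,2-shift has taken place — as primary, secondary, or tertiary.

secondary

Step 1: Ionisation: the C–Cl σ-bond cleaves heterolytically; both bonding electrons depart with Cl⁻, leaving a secondary carbocation at the α-carbon.
No single 1,2-shift to an adjacent carbon would give a more-substituted cation, so no rearrangement occurs.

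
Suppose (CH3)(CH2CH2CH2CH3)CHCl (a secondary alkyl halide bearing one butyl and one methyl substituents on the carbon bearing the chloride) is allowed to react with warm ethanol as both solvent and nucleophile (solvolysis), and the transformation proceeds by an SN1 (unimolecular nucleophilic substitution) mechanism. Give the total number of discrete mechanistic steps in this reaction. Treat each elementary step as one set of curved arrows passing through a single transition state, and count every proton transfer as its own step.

3

Step 1: Unassisted departure of Cl⁻ (taking the C–Cl bonding pair) generates a secondary carbocation.
(No 1,2-shift: no single shift to an adjacent carbon would give a more stable cation.)
Step 2: A lone pair on the oxygen of CH3CH2OH attacks the carbocation, forming a new C–O σ-bond and an oxonium ion.
Step 3: A second solvent molecule removes the proton on oxygen, giving the neutral ether product.
Total: 3 elementary steps.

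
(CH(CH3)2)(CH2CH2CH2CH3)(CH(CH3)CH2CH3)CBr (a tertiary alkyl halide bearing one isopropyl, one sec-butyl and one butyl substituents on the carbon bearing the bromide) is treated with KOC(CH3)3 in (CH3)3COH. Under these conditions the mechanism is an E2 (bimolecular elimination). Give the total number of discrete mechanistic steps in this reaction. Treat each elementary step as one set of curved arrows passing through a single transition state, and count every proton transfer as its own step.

1

Step 1: Concerted anti-periplanar elimination: (CH3)3CO⁻ abstracts a β-H while Br⁻ leaves, and the C–H electrons become the new C=C π bond — all in a single transition state.
Total: 1 elementary step.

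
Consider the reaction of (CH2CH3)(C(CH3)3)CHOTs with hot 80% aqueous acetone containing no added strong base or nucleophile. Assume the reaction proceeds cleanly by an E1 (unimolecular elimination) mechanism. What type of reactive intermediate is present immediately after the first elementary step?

secondary carbocation

Step 1: Unassisted departure of TsO⁻ (taking the C–O bonding pair) generates a secondary carbocation.
After step 1 the species present is a secondary carbocation.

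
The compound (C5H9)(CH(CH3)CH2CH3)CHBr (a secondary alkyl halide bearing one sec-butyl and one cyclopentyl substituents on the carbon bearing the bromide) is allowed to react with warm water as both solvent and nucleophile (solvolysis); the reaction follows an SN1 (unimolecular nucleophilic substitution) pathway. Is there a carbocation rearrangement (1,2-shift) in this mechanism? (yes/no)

yes

The first-formed carbocation is secondary.
The adjacent sec-butyl carbon already bears 2 other carbon substituents and has a hydrogen to migrate; after a 1,2-hydride shift from that carbon the positive charge sits on a tertiary centre.
Tertiary is more stable than secondary, so the shift occurs.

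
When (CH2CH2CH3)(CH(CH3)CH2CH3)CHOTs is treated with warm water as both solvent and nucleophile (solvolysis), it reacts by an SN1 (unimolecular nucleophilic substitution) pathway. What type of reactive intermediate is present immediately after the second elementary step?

tertiary carbocation

Step 1: The C–O bond breaks with both electrons going to the tosylate; TsO⁻ leaves and a secondary carbocation remains.
Step 2: A 1,2-hydride shift from the adjacent sec-butyl carbon moves the positive charge from the secondary centre to an adjacent carbon, generating a more stable tertiary carbocation.
After step 2 the species present is a tertiary carbocation.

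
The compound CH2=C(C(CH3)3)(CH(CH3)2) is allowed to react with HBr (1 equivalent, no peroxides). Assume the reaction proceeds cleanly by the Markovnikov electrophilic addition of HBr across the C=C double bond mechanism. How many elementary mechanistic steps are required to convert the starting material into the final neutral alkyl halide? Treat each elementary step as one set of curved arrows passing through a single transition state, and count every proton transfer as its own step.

2

Step 1: Electrophilic addition begins with the π(C=C) electrons forming a bond to the proton of HBr. Following Markovnikov's rule, the resulting cation is tertiary. The H–Br bond breaks heterolytically, releasing Br⁻.
(No 1,2-shift: no single shift to an adjacent carbon would give a more stable cation.)
Step 2: The Br⁻ anion donates a lone pair to the carbocation, forming the new C–Br σ-bond and giving the neutral alkyl halide.
Total: 2 elementary steps.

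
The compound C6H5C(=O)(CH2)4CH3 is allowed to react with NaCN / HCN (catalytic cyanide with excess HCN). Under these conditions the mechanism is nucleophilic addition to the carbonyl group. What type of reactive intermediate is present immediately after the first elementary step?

Step 1: CN⁻ attacks the sp² carbonyl carbon; the C=O π bond breaks and the electrons end up as a lone pair on the alkoxide oxygen of the tetrahedral intermediate.
After step 1 the species present is a tetrahedral alkoxide intermediate.

tetrahedral alkoxide intermediate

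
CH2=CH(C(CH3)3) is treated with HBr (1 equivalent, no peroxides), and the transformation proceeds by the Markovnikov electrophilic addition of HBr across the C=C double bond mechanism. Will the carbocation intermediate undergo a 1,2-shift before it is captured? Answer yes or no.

The first-formed carbocation is secondary.
The adjacent tert-butyl carbon has no hydrogen but bears methyl groups; migration of one methyl with its bonding pair (a 1,2-methyl shift) places the charge on a tertiary centre.
Tertiary is more stable than secondary, so the shift occurs.

yes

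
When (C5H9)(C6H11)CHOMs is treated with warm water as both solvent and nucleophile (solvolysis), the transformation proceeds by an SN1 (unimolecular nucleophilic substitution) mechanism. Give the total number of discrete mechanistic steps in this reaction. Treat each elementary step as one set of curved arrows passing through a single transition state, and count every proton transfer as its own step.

4

Step 1: Unassisted departure of MsO⁻ (taking the C–O bonding pair) generates a secondary carbocation.
Step 2: Carbocation rearrangement: a 1,2-hydride shift from the adjacent cyclohexyl carbon converts the initially-formed secondary cation into the more stable tertiary cation.
Step 3: A lone pair on the oxygen of H2O attacks the carbocation, forming a new C–O σ-bond and an oxonium ion.
Step 4: Proton transfer from the O–H of the oxonium ion to a solvent molecule delivers the neutral alcohol.
Total: 4 elementary steps.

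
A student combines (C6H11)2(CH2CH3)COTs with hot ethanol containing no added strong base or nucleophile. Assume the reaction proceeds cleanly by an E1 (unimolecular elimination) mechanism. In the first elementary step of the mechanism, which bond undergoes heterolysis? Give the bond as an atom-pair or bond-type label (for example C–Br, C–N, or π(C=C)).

Step 1: Rate-determining heterolysis of the C–O bond gives TsO⁻ and a tertiary carbocation.
The bond broken in this step is the C–O bond.

C–O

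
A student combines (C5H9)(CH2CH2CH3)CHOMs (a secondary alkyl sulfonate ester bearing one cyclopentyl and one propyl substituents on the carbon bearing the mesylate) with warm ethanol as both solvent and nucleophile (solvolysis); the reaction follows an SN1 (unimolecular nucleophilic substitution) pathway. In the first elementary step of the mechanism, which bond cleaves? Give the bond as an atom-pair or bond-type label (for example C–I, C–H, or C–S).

Step 1: Unassisted departure of MsO⁻ (taking the C–O bonding pair) generates a secondary carbocation.
The bond broken in this step is the C–O bond.

C–O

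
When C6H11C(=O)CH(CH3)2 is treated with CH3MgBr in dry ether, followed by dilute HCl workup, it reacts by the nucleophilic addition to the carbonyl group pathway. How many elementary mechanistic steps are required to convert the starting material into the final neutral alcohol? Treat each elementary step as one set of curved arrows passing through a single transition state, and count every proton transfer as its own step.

2

Step 1: A lone pair / filled orbital on the carbanion-like carbon of CH3MgBr attacks the electrophilic carbonyl carbon; the π(C=O) electrons shift onto oxygen, producing a tetrahedral alkoxide intermediate.
Step 2: On dilute HCl workup the alkoxide oxygen is protonated, giving an alcohol.
Total: 2 elementary steps.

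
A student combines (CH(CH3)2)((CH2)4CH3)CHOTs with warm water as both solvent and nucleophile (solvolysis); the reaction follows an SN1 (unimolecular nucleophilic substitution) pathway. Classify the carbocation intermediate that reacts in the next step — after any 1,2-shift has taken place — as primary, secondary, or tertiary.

tertiary

Step 1: Ionisation: the C–O σ-bond cleaves heterolytically; both bonding electrons depart with TsO⁻, leaving a secondary carbocation at the α-carbon.
Step 2: A hydride (H with its bonding pair) migrates from the adjacent isopropyl carbon to the cationic centre — a 1,2-hydride shift — upgrading the secondary cation to a tertiary one.
The cation rearranges from secondary to tertiary via a 1,2-hydride shift from the adjacent isopropyl carbon; the tertiary cation is what reacts next.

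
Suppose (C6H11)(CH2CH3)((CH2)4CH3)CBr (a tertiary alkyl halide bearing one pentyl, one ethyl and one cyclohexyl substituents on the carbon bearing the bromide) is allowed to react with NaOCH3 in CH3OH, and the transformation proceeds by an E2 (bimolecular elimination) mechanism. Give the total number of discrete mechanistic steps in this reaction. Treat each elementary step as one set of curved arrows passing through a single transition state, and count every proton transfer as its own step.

Step 1: Concerted anti-periplanar elimination: CH3O⁻ abstracts a β-H while Br⁻ leaves, and the C–H electrons become the new C=C π bond — all in a single transition state.
Total: 1 elementary step.

1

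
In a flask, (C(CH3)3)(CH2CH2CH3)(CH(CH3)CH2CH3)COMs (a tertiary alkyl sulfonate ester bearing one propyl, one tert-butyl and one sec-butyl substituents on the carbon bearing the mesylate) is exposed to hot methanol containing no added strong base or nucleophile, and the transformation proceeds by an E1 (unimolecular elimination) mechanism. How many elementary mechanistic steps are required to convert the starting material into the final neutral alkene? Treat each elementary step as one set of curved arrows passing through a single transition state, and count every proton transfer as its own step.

Step 1: Rate-determining heterolysis of the C–O bond gives MsO⁻ and a tertiary carbocation.
(No 1,2-shift: no single shift to an adjacent carbon would give a more stable cation.)
Step 2: Loss of a β-proton to a methanol molecule of the solvent: the C–H bonding pair collapses toward the cationic carbon to form the C=C π bond, yielding the alkene.
Total: 2 elementary steps.

2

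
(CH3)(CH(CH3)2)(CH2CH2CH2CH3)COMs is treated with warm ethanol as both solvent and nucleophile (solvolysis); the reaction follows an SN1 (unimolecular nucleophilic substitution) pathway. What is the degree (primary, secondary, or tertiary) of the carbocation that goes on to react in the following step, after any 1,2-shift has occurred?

Step 1: Rate-determining heterolysis of the C–O bond gives MsO⁻ and a tertiary carbocation.
No single 1,2-shift to an adjacent carbon would give a more-substituted cation, so no rearrangement occurs.

tertiary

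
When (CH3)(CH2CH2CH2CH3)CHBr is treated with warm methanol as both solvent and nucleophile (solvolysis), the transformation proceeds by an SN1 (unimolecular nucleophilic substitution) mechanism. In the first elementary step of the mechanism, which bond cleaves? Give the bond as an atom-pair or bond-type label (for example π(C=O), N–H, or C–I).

Step 1: The C–Br bond breaks with both electrons going to the bromide; Br⁻ leaves and a secondary carbocation remains.
The bond broken in this step is the C–Br bond.

C–Br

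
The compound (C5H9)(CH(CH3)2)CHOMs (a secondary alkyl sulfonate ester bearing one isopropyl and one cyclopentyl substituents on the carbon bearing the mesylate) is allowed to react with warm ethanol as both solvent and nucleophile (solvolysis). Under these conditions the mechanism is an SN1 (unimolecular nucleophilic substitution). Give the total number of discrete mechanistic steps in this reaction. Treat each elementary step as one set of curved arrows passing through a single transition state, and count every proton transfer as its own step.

4

Step 1: Ionisation: the C–O σ-bond cleaves heterolytically; both bonding electrons depart with MsO⁻, leaving a secondary carbocation at the α-carbon.
Step 2: A 1,2-hydride shift from the adjacent isopropyl carbon moves the positive charge from the secondary centre to an adjacent carbon, generating a more stable tertiary carbocation.
Step 3: CH3CH2OH donates an oxygen lone pair into the empty p orbital of the cation, giving a protonated ether (an oxonium ion).
Step 4: A second solvent molecule removes the proton on oxygen, giving the neutral ether product.
Total: 4 elementary steps.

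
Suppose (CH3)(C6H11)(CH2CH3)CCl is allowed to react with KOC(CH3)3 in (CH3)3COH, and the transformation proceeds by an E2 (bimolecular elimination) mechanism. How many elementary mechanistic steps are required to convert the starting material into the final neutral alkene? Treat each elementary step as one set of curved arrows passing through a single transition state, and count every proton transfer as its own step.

Step 1: Concerted anti-periplanar elimination: (CH3)3CO⁻ abstracts a β-H while Cl⁻ leaves, and the C–H electrons become the new C=C π bond — all in a single transition state.
Total: 1 elementary step.

1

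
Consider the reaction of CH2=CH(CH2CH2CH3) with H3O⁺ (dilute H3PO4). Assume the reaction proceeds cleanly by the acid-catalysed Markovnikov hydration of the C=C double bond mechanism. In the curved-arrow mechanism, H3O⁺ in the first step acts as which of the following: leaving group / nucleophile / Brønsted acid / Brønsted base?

Brønsted acid

Step 1: The π electrons of the C=C bond attack a proton of H3O⁺; Markovnikov addition places the new C–H on the less-substituted alkene carbon, so the positive charge ends up on the more-substituted carbon — a secondary carbocation. H2O is released.
H3O⁺ in the first step donates a proton in a proton-transfer step — a Brønsted acid.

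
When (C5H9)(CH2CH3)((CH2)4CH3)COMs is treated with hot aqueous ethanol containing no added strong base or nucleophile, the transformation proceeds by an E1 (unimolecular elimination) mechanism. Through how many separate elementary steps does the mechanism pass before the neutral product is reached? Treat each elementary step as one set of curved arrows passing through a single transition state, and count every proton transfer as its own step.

2

Step 1: Rate-determining heterolysis of the C–O bond gives MsO⁻ and a tertiary carbocation.
(No 1,2-shift: no single shift to an adjacent carbon would give a more stable cation.)
Step 2: Loss of a β-proton to a water (or ethanol) molecule of the solvent: the C–H bonding pair collapses toward the cationic carbon to form the C=C π bond, yielding the alkene.
Total: 2 elementary steps.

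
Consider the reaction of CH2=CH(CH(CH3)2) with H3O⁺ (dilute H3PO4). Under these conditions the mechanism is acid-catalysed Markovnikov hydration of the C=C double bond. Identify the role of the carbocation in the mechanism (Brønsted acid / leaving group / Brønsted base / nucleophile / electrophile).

Step 3: A lone pair on the oxygen of H2O attacks the carbocation, forming a C–O bond and an oxonium ion (a protonated alcohol).
The carbocation accepts an electron pair into an empty or π* orbital — it is the electrophile.

electrophile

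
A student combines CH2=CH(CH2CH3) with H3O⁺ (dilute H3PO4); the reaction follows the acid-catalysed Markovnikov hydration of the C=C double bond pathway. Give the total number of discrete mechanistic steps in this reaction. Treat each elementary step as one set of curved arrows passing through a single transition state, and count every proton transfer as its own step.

Step 1: Electrophilic addition begins with the π(C=C) electrons forming a bond to the proton of H3O⁺. Following Markovnikov's rule, the resulting cation is secondary. H2O is released.
(No 1,2-shift: no single shift to an adjacent carbon would give a more stable cation.)
Step 2: Nucleophilic capture of the cation by H2O produces the protonated alcohol (an oxonium ion).
Step 3: Proton transfer from the O–H of the oxonium ion to H2O completes the catalytic cycle and yields the alcohol.
Total: 3 elementary steps.

3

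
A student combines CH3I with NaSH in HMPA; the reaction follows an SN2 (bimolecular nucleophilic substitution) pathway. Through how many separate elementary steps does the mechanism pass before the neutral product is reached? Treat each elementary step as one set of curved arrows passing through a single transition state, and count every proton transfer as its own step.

Step 1: Backside attack by HS⁻ on the carbon bearing the iodide: the new C–S bond forms as the C–I bond breaks, with Walden inversion at carbon.
Total: 1 elementary step.

1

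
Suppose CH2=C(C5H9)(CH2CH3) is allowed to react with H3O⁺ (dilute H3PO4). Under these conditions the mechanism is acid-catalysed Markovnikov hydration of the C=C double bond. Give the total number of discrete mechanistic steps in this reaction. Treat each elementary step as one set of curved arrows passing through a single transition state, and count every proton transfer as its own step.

Step 1: Protonation of the alkene by H3O⁺: the π bond acts as the nucleophile and picks up H⁺, giving the more stable (Markovnikov) tertiary carbocation. H2O is released.
(No 1,2-shift: no single shift to an adjacent carbon would give a more stable cation.)
Step 2: A lone pair on the oxygen of H2O attacks the carbocation, forming a C–O bond and an oxonium ion (a protonated alcohol).
Step 3: Deprotonation of the oxonium ion by a water molecule delivers the neutral alcohol and regenerates the acid catalyst.
Total: 3 elementary steps.

3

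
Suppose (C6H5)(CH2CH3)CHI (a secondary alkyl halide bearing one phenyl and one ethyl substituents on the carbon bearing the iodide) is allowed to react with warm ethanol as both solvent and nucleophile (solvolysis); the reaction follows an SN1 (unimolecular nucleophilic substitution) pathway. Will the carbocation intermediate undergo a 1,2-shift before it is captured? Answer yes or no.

The first-formed carbocation is secondary.
No single 1,2-shift to an adjacent carbon would produce a more-substituted cation than the one already present, so no rearrangement occurs.

no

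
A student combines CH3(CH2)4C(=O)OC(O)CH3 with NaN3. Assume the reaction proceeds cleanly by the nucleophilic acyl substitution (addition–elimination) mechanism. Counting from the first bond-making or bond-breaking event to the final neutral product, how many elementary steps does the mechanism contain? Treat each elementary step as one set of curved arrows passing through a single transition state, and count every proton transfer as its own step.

Step 1: A lone pair on the N of N3⁻ attacks the electrophilic acyl carbon; the π(C=O) electrons move onto oxygen, giving a tetrahedral intermediate.
Step 2: Elimination step: re-formation of the carbonyl π bond drives out CH3CO2⁻, giving the new acyl compound.
Total: 2 elementary steps.

2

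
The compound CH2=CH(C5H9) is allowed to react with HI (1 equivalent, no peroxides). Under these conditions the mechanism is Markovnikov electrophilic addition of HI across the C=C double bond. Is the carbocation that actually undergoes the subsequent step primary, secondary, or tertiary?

tertiary

Step 1: Electrophilic addition begins with the π(C=C) electrons forming a bond to the proton of HI. Following Markovnikov's rule, the resulting cation is secondary. The H–I bond breaks heterolytically, releasing I⁻.
Step 2: A hydride (H with its bonding pair) migrates from the adjacent cyclopentyl carbon to the cationic centre — a 1,2-hydride shift — upgrading the secondary cation to a tertiary one.
The cation rearranges from secondary to tertiary via a 1,2-hydride shift from the adjacent cyclopentyl carbon; the tertiary cation is what reacts next.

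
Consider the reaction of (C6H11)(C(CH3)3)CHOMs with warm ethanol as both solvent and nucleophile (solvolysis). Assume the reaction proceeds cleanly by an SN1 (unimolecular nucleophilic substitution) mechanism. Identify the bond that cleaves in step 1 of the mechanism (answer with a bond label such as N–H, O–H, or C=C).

Step 1: The C–O bond breaks with both electrons going to the mesylate; MsO⁻ leaves and a secondary carbocation remains.
The bond broken in this step is the C–O bond.

C–O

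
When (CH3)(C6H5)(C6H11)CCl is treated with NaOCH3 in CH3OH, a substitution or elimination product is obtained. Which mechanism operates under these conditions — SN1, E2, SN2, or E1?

Conditions: a strong base with a tertiary substrate bearing a β-hydrogen.
These conditions are the textbook signature of the E2 pathway.
A strong (often hindered) base removes a β-H in concert with loss of the leaving group — bimolecular elimination.

E2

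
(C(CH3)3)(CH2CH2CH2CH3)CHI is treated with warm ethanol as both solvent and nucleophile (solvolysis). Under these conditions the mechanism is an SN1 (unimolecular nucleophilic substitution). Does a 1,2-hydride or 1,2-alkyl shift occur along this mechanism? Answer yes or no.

yes

The first-formed carbocation is secondary.
The adjacent tert-butyl carbon has no hydrogen but bears methyl groups; migration of one methyl with its bonding pair (a 1,2-methyl shift) places the charge on a tertiary centre.
Tertiary is more stable than secondary, so the shift occurs.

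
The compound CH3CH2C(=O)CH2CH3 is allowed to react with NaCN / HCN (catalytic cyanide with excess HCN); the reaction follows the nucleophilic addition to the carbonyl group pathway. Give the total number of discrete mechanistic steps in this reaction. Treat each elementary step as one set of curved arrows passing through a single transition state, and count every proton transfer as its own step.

2

Step 1: A lone pair / filled orbital on CN⁻ attacks the electrophilic carbonyl carbon; the π(C=O) electrons shift onto oxygen, producing a tetrahedral alkoxide intermediate.
Step 2: The alkoxide is protonated in situ by undissociated HCN, yielding a cyanohydrin; the CN⁻ so formed carries on the cycle.
Total: 2 elementary steps.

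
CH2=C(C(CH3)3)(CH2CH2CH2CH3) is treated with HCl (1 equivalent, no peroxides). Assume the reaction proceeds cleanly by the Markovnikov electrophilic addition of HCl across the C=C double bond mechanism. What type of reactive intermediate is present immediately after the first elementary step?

Step 1: Protonation of the alkene by HCl: the π bond acts as the nucleophile and picks up H⁺, giving the more stable (Markovnikov) tertiary carbocation. The H–Cl bond breaks heterolytically, releasing Cl⁻.
After step 1 the species present is a tertiary carbocation.

tertiary carbocation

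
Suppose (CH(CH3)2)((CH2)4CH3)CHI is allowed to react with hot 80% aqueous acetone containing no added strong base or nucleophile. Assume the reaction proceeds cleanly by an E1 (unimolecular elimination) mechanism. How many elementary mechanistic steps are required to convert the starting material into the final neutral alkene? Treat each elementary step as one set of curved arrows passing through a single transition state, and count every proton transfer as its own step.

Step 1: Unassisted departure of I⁻ (taking the C–I bonding pair) generates a secondary carbocation.
Step 2: A 1,2-hydride shift from the adjacent isopropyl carbon moves the positive charge from the secondary centre to an adjacent carbon, generating a more stable tertiary carbocation.
Step 3: A water molecule (solvent) deprotonates a β-carbon; as the C–H bond breaks, those electrons form the new alkene π bond.
Total: 3 elementary steps.

3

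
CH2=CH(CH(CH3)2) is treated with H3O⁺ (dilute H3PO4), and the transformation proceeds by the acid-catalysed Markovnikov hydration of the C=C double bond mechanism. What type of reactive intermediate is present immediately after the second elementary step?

Step 1: Electrophilic addition begins with the π(C=C) electrons forming a bond to the proton of H3O⁺. Following Markovnikov's rule, the resulting cation is secondary. H2O is released.
Step 2: Carbocation rearrangement: a 1,2-hydride shift from the adjacent isopropyl carbon converts the initially-formed secondary cation into the more stable tertiary cation.
After step 2 the species present is a tertiary carbocation.

tertiary carbocation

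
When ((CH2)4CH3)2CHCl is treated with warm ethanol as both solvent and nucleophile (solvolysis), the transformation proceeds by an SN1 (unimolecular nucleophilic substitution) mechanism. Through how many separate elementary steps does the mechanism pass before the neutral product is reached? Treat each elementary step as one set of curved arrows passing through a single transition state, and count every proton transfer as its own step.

Step 1: Ionisation: the C–Cl σ-bond cleaves heterolytically; both bonding electrons depart with Cl⁻, leaving a secondary carbocation at the α-carbon.
(No 1,2-shift: no single shift to an adjacent carbon would give a more stable cation.)
Step 2: Nucleophilic capture: the oxygen of CH3CH2OH bonds to the cationic carbon, producing an oxonium-ion intermediate.
Step 3: Proton transfer from the O–H of the oxonium ion to a solvent molecule delivers the neutral ether.
Total: 3 elementary steps.

3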